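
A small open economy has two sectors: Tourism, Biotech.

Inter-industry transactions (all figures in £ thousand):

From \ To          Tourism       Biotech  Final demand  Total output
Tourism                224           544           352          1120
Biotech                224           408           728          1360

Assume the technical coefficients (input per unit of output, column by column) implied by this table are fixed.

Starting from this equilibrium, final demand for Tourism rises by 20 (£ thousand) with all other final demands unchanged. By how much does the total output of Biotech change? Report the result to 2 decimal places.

Δx_B = 8.33

Technical coefficients a_ij = z_ij / X_j:
  a_TT = 224/1120 = 0.20, a_BT = 224/1120 = 0.20
  a_TB = 544/1360 = 0.40, a_BB = 408/1360 = 0.30
I − A =
  [   0.80    -0.40]
  [  -0.20     0.70]
det(I−A) = (0.80)(0.70) − (-0.40)(-0.20) = 0.4800
adj(I−A) = [[0.70, 0.40], [0.20, 0.80]]
(I − A)⁻¹ = adj(I−A) / det(I−A) ≈
  [   1.4583     0.8333]
  [   0.4167     1.6667]
Δx = (I − A)⁻¹ Δd with Δd having +20 in the Tourism component and 0 elsewhere.
So Δx_B = L_BT · (+20), where L_BT = adj(I−A)_BT / det(I−A) = 0.20 / 0.4800.
Δx_B = 0.20 × (+20) / 0.4800 = 4.00 / 0.4800 ≈ 8.33.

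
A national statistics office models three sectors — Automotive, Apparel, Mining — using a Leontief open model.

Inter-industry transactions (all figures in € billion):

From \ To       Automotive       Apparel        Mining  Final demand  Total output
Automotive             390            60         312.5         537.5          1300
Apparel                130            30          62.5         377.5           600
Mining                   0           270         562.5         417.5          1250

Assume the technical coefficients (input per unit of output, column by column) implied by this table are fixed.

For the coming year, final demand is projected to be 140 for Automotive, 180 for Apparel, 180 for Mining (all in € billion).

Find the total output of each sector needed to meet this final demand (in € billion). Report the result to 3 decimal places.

x_1 = 431.508, x_2 = 263.466, x_3 = 542.836

Technical coefficients a_ij = z_ij / X_j:
  a_11 = 390/1300 = 0.30, a_21 = 130/1300 = 0.10, a_31 = 0/1300 = 0.00
  a_12 = 60/600 = 0.10, a_22 = 30/600 = 0.05, a_32 = 270/600 = 0.45
  a_13 = 312.5/1250 = 0.25, a_23 = 62.5/1250 = 0.05, a_33 = 562.5/1250 = 0.45
I − A =
  [   0.70    -0.10    -0.25]
  [  -0.10     0.95    -0.05]
  [   0.00    -0.45     0.55]
Cofactors of I−A, C_ij = (−1)^(i+j)·(minor ij) (rows/columns in the sector order above):
  C_11 = (0.95)(0.55) − (-0.05)(-0.45) = 0.5000
  C_12 = −[(-0.10)(0.55) − (-0.05)(0.00)] = 0.0550
  C_13 = (-0.10)(-0.45) − (0.95)(0.00) = 0.0450
  C_21 = −[(-0.10)(0.55) − (-0.25)(-0.45)] = 0.1675
  C_22 = (0.70)(0.55) − (-0.25)(0.00) = 0.3850
  C_23 = −[(0.70)(-0.45) − (-0.10)(0.00)] = 0.3150
  C_31 = (-0.10)(-0.05) − (-0.25)(0.95) = 0.2425
  C_32 = −[(0.70)(-0.05) − (-0.25)(-0.10)] = 0.0600
  C_33 = (0.70)(0.95) − (-0.10)(-0.10) = 0.6550
det(I−A) = Σ_j (I−A)_1j·C_1j = (0.70)(0.5000) + (-0.10)(0.0550) + (-0.25)(0.0450) = 0.33325
adj(I−A) = Cᵀ =
  [ 0.5000   0.1675   0.2425]
  [ 0.0550   0.3850   0.0600]
  [ 0.0450   0.3150   0.6550]
(I − A)⁻¹ = adj(I−A) / det(I−A) ≈
  [   1.5004     0.5026     0.7277]
  [   0.1650     1.1553     0.1800]
  [   0.1350     0.9452     1.9655]
x = (I − A)⁻¹ d = adj(I−A)·d / det(I−A), with det(I−A) = 0.33325:
  x_1 = (0.5000·140 + 0.1675·180 + 0.2425·180) / 0.33325 = 143.80 / 0.33325 ≈ 431.508
  x_2 = (0.0550·140 + 0.3850·180 + 0.0600·180) / 0.33325 = 87.80 / 0.33325 ≈ 263.466
  x_3 = (0.0450·140 + 0.3150·180 + 0.6550·180) / 0.33325 = 180.90 / 0.33325 ≈ 542.836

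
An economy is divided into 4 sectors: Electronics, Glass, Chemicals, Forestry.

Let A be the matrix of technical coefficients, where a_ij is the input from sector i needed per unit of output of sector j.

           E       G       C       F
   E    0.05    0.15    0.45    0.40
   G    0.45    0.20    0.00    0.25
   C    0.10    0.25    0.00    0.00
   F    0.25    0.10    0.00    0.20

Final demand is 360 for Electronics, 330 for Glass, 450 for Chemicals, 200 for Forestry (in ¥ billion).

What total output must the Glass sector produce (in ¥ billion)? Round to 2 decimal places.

x_G = 1509.56

I − A =
  [   0.95    -0.15    -0.45    -0.40]
  [  -0.45     0.80     0.00    -0.25]
  [  -0.10    -0.25     1.00     0.00]
  [  -0.25    -0.10     0.00     0.80]
Compute the cofactors C_ij = (−1)^(i+j)·(3×3 minor ij) of I−A; the adjugate is their transpose:
adj(I−A) = Cᵀ =
  [ 0.615000   0.250000   0.276750   0.385625]
  [ 0.422500   0.624000   0.190125   0.406250]
  [ 0.167125   0.181000   0.422875   0.140125]
  [ 0.245000   0.156125   0.110250   0.605875]
det(I−A) = Σ_j (I−A)_1j·C_1j = (0.95)(0.615000) + (-0.15)(0.422500) + (-0.45)(0.167125) + (-0.40)(0.245000) = 0.34766875
(I − A)⁻¹ = adj(I−A) / det(I−A) ≈
  [   1.7689     0.7191     0.7960     1.1092]
  [   1.2152     1.7948     0.5469     1.1685]
  [   0.4807     0.5206     1.2163     0.4030]
  [   0.7047     0.4491     0.3171     1.7427]
x = (I − A)⁻¹ d = adj(I−A)·d / det(I−A), with det(I−A) = 0.34766875:
  x_E = (0.615000·360 + 0.250000·330 + 0.276750·450 + 0.385625·200) / 0.34766875 = 505.5625 / 0.34766875 ≈ 1454.15
  x_G = (0.422500·360 + 0.624000·330 + 0.190125·450 + 0.406250·200) / 0.34766875 = 524.82625 / 0.34766875 ≈ 1509.56
  x_C = (0.167125·360 + 0.181000·330 + 0.422875·450 + 0.140125·200) / 0.34766875 = 338.21375 / 0.34766875 ≈ 972.80
  x_F = (0.245000·360 + 0.156125·330 + 0.110250·450 + 0.605875·200) / 0.34766875 = 310.50875 / 0.34766875 ≈ 893.12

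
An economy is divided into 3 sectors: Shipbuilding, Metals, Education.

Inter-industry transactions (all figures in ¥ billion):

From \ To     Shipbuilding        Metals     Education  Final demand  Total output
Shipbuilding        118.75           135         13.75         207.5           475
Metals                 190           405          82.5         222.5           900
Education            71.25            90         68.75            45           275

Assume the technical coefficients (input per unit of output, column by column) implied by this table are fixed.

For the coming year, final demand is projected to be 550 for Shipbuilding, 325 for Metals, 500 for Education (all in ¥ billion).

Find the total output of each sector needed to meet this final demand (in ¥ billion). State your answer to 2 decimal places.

Technical coefficients a_ij = z_ij / X_j:
  a_SS = 118.75/475 = 0.25, a_MS = 190/475 = 0.40, a_ES = 71.25/475 = 0.15
  a_SM = 135/900 = 0.15, a_MM = 405/900 = 0.45, a_EM = 90/900 = 0.10
  a_SE = 13.75/275 = 0.05, a_ME = 82.5/275 = 0.30, a_EE = 68.75/275 = 0.25
I − A =
  [   0.75    -0.15    -0.05]
  [  -0.40     0.55    -0.30]
  [  -0.15    -0.10     0.75]
Cofactors of I−A, C_ij = (−1)^(i+j)·(minor ij) (rows/columns in the sector order above):
  C_11 = (0.55)(0.75) − (-0.30)(-0.10) = 0.3825
  C_12 = −[(-0.40)(0.75) − (-0.30)(-0.15)] = 0.3450
  C_13 = (-0.40)(-0.10) − (0.55)(-0.15) = 0.1225
  C_21 = −[(-0.15)(0.75) − (-0.05)(-0.10)] = 0.1175
  C_22 = (0.75)(0.75) − (-0.05)(-0.15) = 0.5550
  C_23 = −[(0.75)(-0.10) − (-0.15)(-0.15)] = 0.0975
  C_31 = (-0.15)(-0.30) − (-0.05)(0.55) = 0.0725
  C_32 = −[(0.75)(-0.30) − (-0.05)(-0.40)] = 0.2450
  C_33 = (0.75)(0.55) − (-0.15)(-0.40) = 0.3525
det(I−A) = Σ_j (I−A)_1j·C_1j = (0.75)(0.3825) + (-0.15)(0.3450) + (-0.05)(0.1225) = 0.2290
adj(I−A) = Cᵀ =
  [ 0.3825   0.1175   0.0725]
  [ 0.3450   0.5550   0.2450]
  [ 0.1225   0.0975   0.3525]
(I − A)⁻¹ = adj(I−A) / det(I−A) ≈
  [   1.6703     0.5131     0.3166]
  [   1.5066     2.4236     1.0699]
  [   0.5349     0.4258     1.5393]
x = (I − A)⁻¹ d = adj(I−A)·d / det(I−A), with det(I−A) = 0.2290:
  x_S = (0.3825·550 + 0.1175·325 + 0.0725·500) / 0.2290 = 284.8125 / 0.2290 ≈ 1243.72
  x_M = (0.3450·550 + 0.5550·325 + 0.2450·500) / 0.2290 = 492.625 / 0.2290 ≈ 2151.20
  x_E = (0.1225·550 + 0.0975·325 + 0.3525·500) / 0.2290 = 275.3125 / 0.2290 ≈ 1202.24

x_S = 1243.72, x_M = 2151.20, x_E = 1202.24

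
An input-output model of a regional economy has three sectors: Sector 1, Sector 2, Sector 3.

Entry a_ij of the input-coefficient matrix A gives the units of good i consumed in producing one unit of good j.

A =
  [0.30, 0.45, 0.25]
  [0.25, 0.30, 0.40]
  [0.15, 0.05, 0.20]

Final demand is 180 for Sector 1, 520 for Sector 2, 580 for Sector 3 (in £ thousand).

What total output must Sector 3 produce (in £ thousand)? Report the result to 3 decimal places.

x_3 = 1266.703

I − A =
  [   0.70    -0.45    -0.25]
  [  -0.25     0.70    -0.40]
  [  -0.15    -0.05     0.80]
Cofactors of I−A, C_ij = (−1)^(i+j)·(minor ij) (rows/columns in the sector order above):
  C_11 = (0.70)(0.80) − (-0.40)(-0.05) = 0.5400
  C_12 = −[(-0.25)(0.80) − (-0.40)(-0.15)] = 0.2600
  C_13 = (-0.25)(-0.05) − (0.70)(-0.15) = 0.1175
  C_21 = −[(-0.45)(0.80) − (-0.25)(-0.05)] = 0.3725
  C_22 = (0.70)(0.80) − (-0.25)(-0.15) = 0.5225
  C_23 = −[(0.70)(-0.05) − (-0.45)(-0.15)] = 0.1025
  C_31 = (-0.45)(-0.40) − (-0.25)(0.70) = 0.3550
  C_32 = −[(0.70)(-0.40) − (-0.25)(-0.25)] = 0.3425
  C_33 = (0.70)(0.70) − (-0.45)(-0.25) = 0.3775
det(I−A) = Σ_j (I−A)_1j·C_1j = (0.70)(0.5400) + (-0.45)(0.2600) + (-0.25)(0.1175) = 0.231625
adj(I−A) = Cᵀ =
  [ 0.5400   0.3725   0.3550]
  [ 0.2600   0.5225   0.3425]
  [ 0.1175   0.1025   0.3775]
(I − A)⁻¹ = adj(I−A) / det(I−A) ≈
  [   2.3314     1.6082     1.5326]
  [   1.1225     2.2558     1.4787]
  [   0.5073     0.4425     1.6298]
x = (I − A)⁻¹ d = adj(I−A)·d / det(I−A), with det(I−A) = 0.231625:
  x_1 = (0.5400·180 + 0.3725·520 + 0.3550·580) / 0.231625 = 496.80 / 0.231625 ≈ 2144.846
  x_2 = (0.2600·180 + 0.5225·520 + 0.3425·580) / 0.231625 = 517.15 / 0.231625 ≈ 2232.704
  x_3 = (0.1175·180 + 0.1025·520 + 0.3775·580) / 0.231625 = 293.40 / 0.231625 ≈ 1266.703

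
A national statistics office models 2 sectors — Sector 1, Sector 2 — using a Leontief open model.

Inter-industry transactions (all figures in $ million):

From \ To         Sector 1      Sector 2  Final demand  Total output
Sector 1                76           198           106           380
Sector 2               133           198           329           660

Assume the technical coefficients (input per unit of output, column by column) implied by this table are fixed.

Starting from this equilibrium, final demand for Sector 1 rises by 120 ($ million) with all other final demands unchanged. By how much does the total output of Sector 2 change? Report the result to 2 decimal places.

Δx_2 = 92.31

Technical coefficients a_ij = z_ij / X_j:
  a_11 = 76/380 = 0.20, a_21 = 133/380 = 0.35
  a_12 = 198/660 = 0.30, a_22 = 198/660 = 0.30
I − A =
  [   0.80    -0.30]
  [  -0.35     0.70]
det(I−A) = (0.80)(0.70) − (-0.30)(-0.35) = 0.4550
adj(I−A) = [[0.70, 0.30], [0.35, 0.80]]
(I − A)⁻¹ = adj(I−A) / det(I−A) ≈
  [   1.5385     0.6593]
  [   0.7692     1.7582]
Δx = (I − A)⁻¹ Δd with Δd having +120 in the Sector 1 component and 0 elsewhere.
So Δx_2 = L_21 · (+120), where L_21 = adj(I−A)_21 / det(I−A) = 0.35 / 0.4550.
Δx_2 = 0.35 × (+120) / 0.4550 = 42.00 / 0.4550 ≈ 92.31.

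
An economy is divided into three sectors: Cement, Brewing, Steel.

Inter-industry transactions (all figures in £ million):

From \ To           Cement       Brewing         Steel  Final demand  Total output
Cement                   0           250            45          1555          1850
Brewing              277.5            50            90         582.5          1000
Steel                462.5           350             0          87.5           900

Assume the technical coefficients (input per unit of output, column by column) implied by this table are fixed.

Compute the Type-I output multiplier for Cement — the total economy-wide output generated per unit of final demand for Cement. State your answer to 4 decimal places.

m_C = 1.6107

Technical coefficients a_ij = z_ij / X_j:
  a_CC = 0/1850 = 0.00, a_BC = 277.5/1850 = 0.15, a_SC = 462.5/1850 = 0.25
  a_CB = 250/1000 = 0.25, a_BB = 50/1000 = 0.05, a_SB = 350/1000 = 0.35
  a_CS = 45/900 = 0.05, a_BS = 90/900 = 0.10, a_SS = 0/900 = 0.00
I − A =
  [   1.00    -0.25    -0.05]
  [  -0.15     0.95    -0.10]
  [  -0.25    -0.35     1.00]
Cofactors of I−A, C_ij = (−1)^(i+j)·(minor ij) (rows/columns in the sector order above):
  C_11 = (0.95)(1.00) − (-0.10)(-0.35) = 0.9150
  C_12 = −[(-0.15)(1.00) − (-0.10)(-0.25)] = 0.1750
  C_13 = (-0.15)(-0.35) − (0.95)(-0.25) = 0.2900
  C_21 = −[(-0.25)(1.00) − (-0.05)(-0.35)] = 0.2675
  C_22 = (1.00)(1.00) − (-0.05)(-0.25) = 0.9875
  C_23 = −[(1.00)(-0.35) − (-0.25)(-0.25)] = 0.4125
  C_31 = (-0.25)(-0.10) − (-0.05)(0.95) = 0.0725
  C_32 = −[(1.00)(-0.10) − (-0.05)(-0.15)] = 0.1075
  C_33 = (1.00)(0.95) − (-0.25)(-0.15) = 0.9125
det(I−A) = Σ_j (I−A)_1j·C_1j = (1.00)(0.9150) + (-0.25)(0.1750) + (-0.05)(0.2900) = 0.85675
adj(I−A) = Cᵀ =
  [ 0.9150   0.2675   0.0725]
  [ 0.1750   0.9875   0.1075]
  [ 0.2900   0.4125   0.9125]
(I − A)⁻¹ = adj(I−A) / det(I−A) ≈
  [   1.06799     0.31223     0.08462]
  [   0.20426     1.15261     0.12547]
  [   0.33849     0.48147     1.06507]
The output multiplier for sector j is the column-j sum of the Leontief inverse (I − A)⁻¹ = adj(I−A) / det(I−A).
Column C of adj(I−A): (0.9150, 0.1750, 0.2900); det(I−A) = 0.85675.
m_C = (0.9150 + 0.1750 + 0.2900) / 0.85675 = 1.38 / 0.85675 ≈ 1.6107.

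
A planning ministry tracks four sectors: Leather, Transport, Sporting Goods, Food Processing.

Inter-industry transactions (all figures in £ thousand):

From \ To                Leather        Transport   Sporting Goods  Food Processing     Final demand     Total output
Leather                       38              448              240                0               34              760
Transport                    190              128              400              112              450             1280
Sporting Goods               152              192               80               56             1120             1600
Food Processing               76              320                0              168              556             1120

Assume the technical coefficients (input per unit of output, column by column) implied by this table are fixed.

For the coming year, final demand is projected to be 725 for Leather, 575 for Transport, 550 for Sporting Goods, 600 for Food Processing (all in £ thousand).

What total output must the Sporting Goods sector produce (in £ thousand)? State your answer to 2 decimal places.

x_3 = 1215.41

Technical coefficients a_ij = z_ij / X_j:
  a_11 = 38/760 = 0.05, a_21 = 190/760 = 0.25, a_31 = 152/760 = 0.20, a_41 = 76/760 = 0.10
  a_12 = 448/1280 = 0.35, a_22 = 128/1280 = 0.10, a_32 = 192/1280 = 0.15, a_42 = 320/1280 = 0.25
  a_13 = 240/1600 = 0.15, a_23 = 400/1600 = 0.25, a_33 = 80/1600 = 0.05, a_43 = 0/1600 = 0.00
  a_14 = 0/1120 = 0.00, a_24 = 112/1120 = 0.10, a_34 = 56/1120 = 0.05, a_44 = 168/1120 = 0.15
I − A =
  [   0.95    -0.35    -0.15     0.00]
  [  -0.25     0.90    -0.25    -0.10]
  [  -0.20    -0.15     0.95    -0.05]
  [  -0.10    -0.25     0.00     0.85]
Compute the cofactors C_ij = (−1)^(i+j)·(3×3 minor ij) of I−A; the adjugate is their transpose:
adj(I−A) = Cᵀ =
  [ 0.668000   0.303625   0.185375   0.046625]
  [ 0.255125   0.740875   0.235250   0.101000]
  [ 0.189000   0.194250   0.625125   0.059625]
  [ 0.153625   0.253625   0.091000   0.643375]
det(I−A) = Σ_j (I−A)_1j·C_1j = (0.95)(0.668000) + (-0.35)(0.255125) + (-0.15)(0.189000) + (0.00)(0.153625) = 0.51695625
(I − A)⁻¹ = adj(I−A) / det(I−A) ≈
  [   1.2922     0.5873     0.3586     0.0902]
  [   0.4935     1.4331     0.4551     0.1954]
  [   0.3656     0.3758     1.2092     0.1153]
  [   0.2972     0.4906     0.1760     1.2445]
x = (I − A)⁻¹ d = adj(I−A)·d / det(I−A), with det(I−A) = 0.51695625:
  x_1 = (0.668000·725 + 0.303625·575 + 0.185375·550 + 0.046625·600) / 0.51695625 = 788.815625 / 0.51695625 ≈ 1525.88
  x_2 = (0.255125·725 + 0.740875·575 + 0.235250·550 + 0.101000·600) / 0.51695625 = 800.95625 / 0.51695625 ≈ 1549.37
  x_3 = (0.189000·725 + 0.194250·575 + 0.625125·550 + 0.059625·600) / 0.51695625 = 628.3125 / 0.51695625 ≈ 1215.41
  x_4 = (0.153625·725 + 0.253625·575 + 0.091000·550 + 0.643375·600) / 0.51695625 = 693.2875 / 0.51695625 ≈ 1341.10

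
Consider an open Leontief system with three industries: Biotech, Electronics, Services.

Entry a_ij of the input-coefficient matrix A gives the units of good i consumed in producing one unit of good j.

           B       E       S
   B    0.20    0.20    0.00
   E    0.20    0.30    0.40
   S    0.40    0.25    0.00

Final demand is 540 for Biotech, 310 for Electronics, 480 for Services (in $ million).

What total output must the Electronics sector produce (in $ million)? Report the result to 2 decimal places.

I − A =
  [   0.80    -0.20     0.00]
  [  -0.20     0.70    -0.40]
  [  -0.40    -0.25     1.00]
Cofactors of I−A, C_ij = (−1)^(i+j)·(minor ij) (rows/columns in the sector order above):
  C_11 = (0.70)(1.00) − (-0.40)(-0.25) = 0.6000
  C_12 = −[(-0.20)(1.00) − (-0.40)(-0.40)] = 0.3600
  C_13 = (-0.20)(-0.25) − (0.70)(-0.40) = 0.3300
  C_21 = −[(-0.20)(1.00) − (0.00)(-0.25)] = 0.2000
  C_22 = (0.80)(1.00) − (0.00)(-0.40) = 0.8000
  C_23 = −[(0.80)(-0.25) − (-0.20)(-0.40)] = 0.2800
  C_31 = (-0.20)(-0.40) − (0.00)(0.70) = 0.0800
  C_32 = −[(0.80)(-0.40) − (0.00)(-0.20)] = 0.3200
  C_33 = (0.80)(0.70) − (-0.20)(-0.20) = 0.5200
det(I−A) = Σ_j (I−A)_1j·C_1j = (0.80)(0.6000) + (-0.20)(0.3600) + (0.00)(0.3300) = 0.4080
adj(I−A) = Cᵀ =
  [ 0.6000   0.2000   0.0800]
  [ 0.3600   0.8000   0.3200]
  [ 0.3300   0.2800   0.5200]
(I − A)⁻¹ = adj(I−A) / det(I−A) ≈
  [   1.4706     0.4902     0.1961]
  [   0.8824     1.9608     0.7843]
  [   0.8088     0.6863     1.2745]
x = (I − A)⁻¹ d = adj(I−A)·d / det(I−A), with det(I−A) = 0.4080:
  x_B = (0.6000·540 + 0.2000·310 + 0.0800·480) / 0.4080 = 424.40 / 0.4080 ≈ 1040.20
  x_E = (0.3600·540 + 0.8000·310 + 0.3200·480) / 0.4080 = 596.00 / 0.4080 ≈ 1460.78
  x_S = (0.3300·540 + 0.2800·310 + 0.5200·480) / 0.4080 = 514.60 / 0.4080 ≈ 1261.27

x_E = 1460.78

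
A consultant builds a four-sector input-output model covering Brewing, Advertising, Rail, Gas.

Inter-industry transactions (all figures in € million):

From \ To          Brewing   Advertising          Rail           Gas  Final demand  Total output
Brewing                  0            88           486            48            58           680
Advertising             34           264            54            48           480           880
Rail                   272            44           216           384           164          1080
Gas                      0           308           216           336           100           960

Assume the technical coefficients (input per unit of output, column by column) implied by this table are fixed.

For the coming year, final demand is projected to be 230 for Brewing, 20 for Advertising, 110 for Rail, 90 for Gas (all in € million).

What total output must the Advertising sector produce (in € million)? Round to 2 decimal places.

Technical coefficients a_ij = z_ij / X_j:
  a_BB = 0/680 = 0.00, a_AB = 34/680 = 0.05, a_RB = 272/680 = 0.40, a_GB = 0/680 = 0.00
  a_BA = 88/880 = 0.10, a_AA = 264/880 = 0.30, a_RA = 44/880 = 0.05, a_GA = 308/880 = 0.35
  a_BR = 486/1080 = 0.45, a_AR = 54/1080 = 0.05, a_RR = 216/1080 = 0.20, a_GR = 216/1080 = 0.20
  a_BG = 48/960 = 0.05, a_AG = 48/960 = 0.05, a_RG = 384/960 = 0.40, a_GG = 336/960 = 0.35
I − A =
  [   1.00    -0.10    -0.45    -0.05]
  [  -0.05     0.70    -0.05    -0.05]
  [  -0.40    -0.05     0.80    -0.40]
  [   0.00    -0.35    -0.20     0.65]
Compute the cofactors C_ij = (−1)^(i+j)·(3×3 minor ij) of I−A; the adjugate is their transpose:
adj(I−A) = Cᵀ =
  [ 0.284875   0.136125   0.209000   0.161000]
  [ 0.039000   0.319000   0.057625   0.063000]
  [ 0.183625   0.205500   0.433375   0.296625]
  [ 0.077500   0.235000   0.164375   0.424375]
det(I−A) = Σ_j (I−A)_1j·C_1j = (1.00)(0.284875) + (-0.10)(0.039000) + (-0.45)(0.183625) + (-0.05)(0.077500) = 0.19446875
(I − A)⁻¹ = adj(I−A) / det(I−A) ≈
  [   1.4649     0.7000     1.0747     0.8279]
  [   0.2005     1.6404     0.2963     0.3240]
  [   0.9442     1.0567     2.2285     1.5253]
  [   0.3985     1.2084     0.8453     2.1822]
x = (I − A)⁻¹ d = adj(I−A)·d / det(I−A), with det(I−A) = 0.19446875:
  x_B = (0.284875·230 + 0.136125·20 + 0.209000·110 + 0.161000·90) / 0.19446875 = 105.72375 / 0.19446875 ≈ 543.65
  x_A = (0.039000·230 + 0.319000·20 + 0.057625·110 + 0.063000·90) / 0.19446875 = 27.35875 / 0.19446875 ≈ 140.68
  x_R = (0.183625·230 + 0.205500·20 + 0.433375·110 + 0.296625·90) / 0.19446875 = 120.71125 / 0.19446875 ≈ 620.72
  x_G = (0.077500·230 + 0.235000·20 + 0.164375·110 + 0.424375·90) / 0.19446875 = 78.80 / 0.19446875 ≈ 405.21

x_A = 140.68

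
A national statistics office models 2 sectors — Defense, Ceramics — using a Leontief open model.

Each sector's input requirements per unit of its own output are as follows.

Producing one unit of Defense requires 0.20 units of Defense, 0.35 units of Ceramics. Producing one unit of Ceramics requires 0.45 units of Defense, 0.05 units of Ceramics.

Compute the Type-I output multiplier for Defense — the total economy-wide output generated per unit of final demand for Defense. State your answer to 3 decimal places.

I − A =
  [   0.80    -0.45]
  [  -0.35     0.95]
det(I−A) = (0.80)(0.95) − (-0.45)(-0.35) = 0.6025
adj(I−A) = [[0.95, 0.45], [0.35, 0.80]]
(I − A)⁻¹ = adj(I−A) / det(I−A) ≈
  [   1.5768     0.7469]
  [   0.5809     1.3278]
The output multiplier for sector j is the column-j sum of the Leontief inverse (I − A)⁻¹ = adj(I−A) / det(I−A).
Column 1 of adj(I−A): (0.95, 0.35); det(I−A) = 0.6025.
m_1 = (0.95 + 0.35) / 0.6025 = 1.30 / 0.6025 ≈ 2.158.

m_1 = 2.158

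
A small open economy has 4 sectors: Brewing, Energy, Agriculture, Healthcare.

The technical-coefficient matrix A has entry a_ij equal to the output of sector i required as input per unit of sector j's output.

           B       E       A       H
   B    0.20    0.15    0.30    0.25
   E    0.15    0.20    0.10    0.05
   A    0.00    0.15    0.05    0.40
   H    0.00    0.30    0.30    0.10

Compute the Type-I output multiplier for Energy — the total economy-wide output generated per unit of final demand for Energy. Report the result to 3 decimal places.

I − A =
  [   0.80    -0.15    -0.30    -0.25]
  [  -0.15     0.80    -0.10    -0.05]
  [   0.00    -0.15     0.95    -0.40]
  [   0.00    -0.30    -0.30     0.90]
Compute the cofactors C_ij = (−1)^(i+j)·(3×3 minor ij) of I−A; the adjugate is their transpose:
adj(I−A) = Cᵀ =
  [ 0.546000   0.269250   0.294750   0.297625]
  [ 0.110250   0.588000   0.135750   0.123625]
  [ 0.038250   0.204000   0.532500   0.258625]
  [ 0.049500   0.264000   0.222750   0.567875]
det(I−A) = Σ_j (I−A)_1j·C_1j = (0.80)(0.546000) + (-0.15)(0.110250) + (-0.30)(0.038250) + (-0.25)(0.049500) = 0.3964125
(I − A)⁻¹ = adj(I−A) / det(I−A) ≈
  [   1.3774     0.6792     0.7435     0.7508]
  [   0.2781     1.4833     0.3424     0.3119]
  [   0.0965     0.5146     1.3433     0.6524]
  [   0.1249     0.6660     0.5619     1.4325]
The output multiplier for sector j is the column-j sum of the Leontief inverse (I − A)⁻¹ = adj(I−A) / det(I−A).
Column E of adj(I−A): (0.269250, 0.588000, 0.204000, 0.264000); det(I−A) = 0.3964125.
m_E = (0.269250 + 0.588000 + 0.204000 + 0.264000) / 0.3964125 = 1.32525 / 0.3964125 ≈ 3.343.

m_E = 3.343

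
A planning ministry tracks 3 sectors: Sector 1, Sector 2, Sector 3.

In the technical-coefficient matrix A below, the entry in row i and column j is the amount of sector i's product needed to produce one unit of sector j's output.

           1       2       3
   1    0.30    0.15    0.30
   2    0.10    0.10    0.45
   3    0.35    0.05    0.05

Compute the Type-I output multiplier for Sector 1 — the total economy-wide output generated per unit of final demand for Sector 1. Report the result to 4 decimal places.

I − A =
  [   0.70    -0.15    -0.30]
  [  -0.10     0.90    -0.45]
  [  -0.35    -0.05     0.95]
Cofactors of I−A, C_ij = (−1)^(i+j)·(minor ij) (rows/columns in the sector order above):
  C_11 = (0.90)(0.95) − (-0.45)(-0.05) = 0.8325
  C_12 = −[(-0.10)(0.95) − (-0.45)(-0.35)] = 0.2525
  C_13 = (-0.10)(-0.05) − (0.90)(-0.35) = 0.3200
  C_21 = −[(-0.15)(0.95) − (-0.30)(-0.05)] = 0.1575
  C_22 = (0.70)(0.95) − (-0.30)(-0.35) = 0.5600
  C_23 = −[(0.70)(-0.05) − (-0.15)(-0.35)] = 0.0875
  C_31 = (-0.15)(-0.45) − (-0.30)(0.90) = 0.3375
  C_32 = −[(0.70)(-0.45) − (-0.30)(-0.10)] = 0.3450
  C_33 = (0.70)(0.90) − (-0.15)(-0.10) = 0.6150
det(I−A) = Σ_j (I−A)_1j·C_1j = (0.70)(0.8325) + (-0.15)(0.2525) + (-0.30)(0.3200) = 0.448875
adj(I−A) = Cᵀ =
  [ 0.8325   0.1575   0.3375]
  [ 0.2525   0.5600   0.3450]
  [ 0.3200   0.0875   0.6150]
(I − A)⁻¹ = adj(I−A) / det(I−A) ≈
  [   1.85464     0.35088     0.75188]
  [   0.56252     1.24756     0.76859]
  [   0.71289     0.19493     1.37009]
The output multiplier for sector j is the column-j sum of the Leontief inverse (I − A)⁻¹ = adj(I−A) / det(I−A).
Column 1 of adj(I−A): (0.8325, 0.2525, 0.3200); det(I−A) = 0.448875.
m_1 = (0.8325 + 0.2525 + 0.3200) / 0.448875 = 1.405 / 0.448875 ≈ 3.1300.

m_1 = 3.1300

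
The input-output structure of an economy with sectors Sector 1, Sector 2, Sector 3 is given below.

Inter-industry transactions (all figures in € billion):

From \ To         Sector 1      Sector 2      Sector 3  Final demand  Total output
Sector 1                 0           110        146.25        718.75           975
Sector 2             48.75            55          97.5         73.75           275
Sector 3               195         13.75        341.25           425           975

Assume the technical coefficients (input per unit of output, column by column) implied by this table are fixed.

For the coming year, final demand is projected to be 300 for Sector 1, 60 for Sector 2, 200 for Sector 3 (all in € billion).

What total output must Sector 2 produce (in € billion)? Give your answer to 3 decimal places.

x_2 = 158.531

Technical coefficients a_ij = z_ij / X_j:
  a_11 = 0/975 = 0.00, a_21 = 48.75/975 = 0.05, a_31 = 195/975 = 0.20
  a_12 = 110/275 = 0.40, a_22 = 55/275 = 0.20, a_32 = 13.75/275 = 0.05
  a_13 = 146.25/975 = 0.15, a_23 = 97.5/975 = 0.10, a_33 = 341.25/975 = 0.35
I − A =
  [   1.00    -0.40    -0.15]
  [  -0.05     0.80    -0.10]
  [  -0.20    -0.05     0.65]
Cofactors of I−A, C_ij = (−1)^(i+j)·(minor ij) (rows/columns in the sector order above):
  C_11 = (0.80)(0.65) − (-0.10)(-0.05) = 0.5150
  C_12 = −[(-0.05)(0.65) − (-0.10)(-0.20)] = 0.0525
  C_13 = (-0.05)(-0.05) − (0.80)(-0.20) = 0.1625
  C_21 = −[(-0.40)(0.65) − (-0.15)(-0.05)] = 0.2675
  C_22 = (1.00)(0.65) − (-0.15)(-0.20) = 0.6200
  C_23 = −[(1.00)(-0.05) − (-0.40)(-0.20)] = 0.1300
  C_31 = (-0.40)(-0.10) − (-0.15)(0.80) = 0.1600
  C_32 = −[(1.00)(-0.10) − (-0.15)(-0.05)] = 0.1075
  C_33 = (1.00)(0.80) − (-0.40)(-0.05) = 0.7800
det(I−A) = Σ_j (I−A)_1j·C_1j = (1.00)(0.5150) + (-0.40)(0.0525) + (-0.15)(0.1625) = 0.469625
adj(I−A) = Cᵀ =
  [ 0.5150   0.2675   0.1600]
  [ 0.0525   0.6200   0.1075]
  [ 0.1625   0.1300   0.7800]
(I − A)⁻¹ = adj(I−A) / det(I−A) ≈
  [   1.0966     0.5696     0.3407]
  [   0.1118     1.3202     0.2289]
  [   0.3460     0.2768     1.6609]
x = (I − A)⁻¹ d = adj(I−A)·d / det(I−A), with det(I−A) = 0.469625:
  x_1 = (0.5150·300 + 0.2675·60 + 0.1600·200) / 0.469625 = 202.55 / 0.469625 ≈ 431.302
  x_2 = (0.0525·300 + 0.6200·60 + 0.1075·200) / 0.469625 = 74.45 / 0.469625 ≈ 158.531
  x_3 = (0.1625·300 + 0.1300·60 + 0.7800·200) / 0.469625 = 212.55 / 0.469625 ≈ 452.595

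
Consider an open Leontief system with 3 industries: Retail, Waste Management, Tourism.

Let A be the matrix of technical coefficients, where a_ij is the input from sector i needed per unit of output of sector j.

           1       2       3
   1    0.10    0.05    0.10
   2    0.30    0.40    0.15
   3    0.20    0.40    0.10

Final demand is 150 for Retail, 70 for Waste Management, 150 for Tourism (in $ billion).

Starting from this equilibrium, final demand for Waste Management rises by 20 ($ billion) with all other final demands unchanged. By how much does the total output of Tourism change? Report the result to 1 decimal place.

I − A =
  [   0.90    -0.05    -0.10]
  [  -0.30     0.60    -0.15]
  [  -0.20    -0.40     0.90]
Cofactors of I−A, C_ij = (−1)^(i+j)·(minor ij) (rows/columns in the sector order above):
  C_11 = (0.60)(0.90) − (-0.15)(-0.40) = 0.4800
  C_12 = −[(-0.30)(0.90) − (-0.15)(-0.20)] = 0.3000
  C_13 = (-0.30)(-0.40) − (0.60)(-0.20) = 0.2400
  C_21 = −[(-0.05)(0.90) − (-0.10)(-0.40)] = 0.0850
  C_22 = (0.90)(0.90) − (-0.10)(-0.20) = 0.7900
  C_23 = −[(0.90)(-0.40) − (-0.05)(-0.20)] = 0.3700
  C_31 = (-0.05)(-0.15) − (-0.10)(0.60) = 0.0675
  C_32 = −[(0.90)(-0.15) − (-0.10)(-0.30)] = 0.1650
  C_33 = (0.90)(0.60) − (-0.05)(-0.30) = 0.5250
det(I−A) = Σ_j (I−A)_1j·C_1j = (0.90)(0.4800) + (-0.05)(0.3000) + (-0.10)(0.2400) = 0.3930
adj(I−A) = Cᵀ =
  [ 0.4800   0.0850   0.0675]
  [ 0.3000   0.7900   0.1650]
  [ 0.2400   0.3700   0.5250]
(I − A)⁻¹ = adj(I−A) / det(I−A) ≈
  [   1.2214     0.2163     0.1718]
  [   0.7634     2.0102     0.4198]
  [   0.6107     0.9415     1.3359]
Δx = (I − A)⁻¹ Δd with Δd having +20 in the Waste Management component and 0 elsewhere.
So Δx_3 = L_32 · (+20), where L_32 = adj(I−A)_32 / det(I−A) = 0.3700 / 0.3930.
Δx_3 = 0.3700 × (+20) / 0.3930 = 7.40 / 0.3930 ≈ 18.8.

Δx_3 = 18.8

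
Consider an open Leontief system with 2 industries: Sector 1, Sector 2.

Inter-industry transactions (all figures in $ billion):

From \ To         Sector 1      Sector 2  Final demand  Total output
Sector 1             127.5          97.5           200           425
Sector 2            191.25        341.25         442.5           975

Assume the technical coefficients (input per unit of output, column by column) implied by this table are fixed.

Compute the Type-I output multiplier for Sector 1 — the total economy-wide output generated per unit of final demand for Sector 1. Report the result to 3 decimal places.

Technical coefficients a_ij = z_ij / X_j:
  a_11 = 127.5/425 = 0.30, a_21 = 191.25/425 = 0.45
  a_12 = 97.5/975 = 0.10, a_22 = 341.25/975 = 0.35
I − A =
  [   0.70    -0.10]
  [  -0.45     0.65]
det(I−A) = (0.70)(0.65) − (-0.10)(-0.45) = 0.4100
adj(I−A) = [[0.65, 0.10], [0.45, 0.70]]
(I − A)⁻¹ = adj(I−A) / det(I−A) ≈
  [   1.5854     0.2439]
  [   1.0976     1.7073]
The output multiplier for sector j is the column-j sum of the Leontief inverse (I − A)⁻¹ = adj(I−A) / det(I−A).
Column 1 of adj(I−A): (0.65, 0.45); det(I−A) = 0.4100.
m_1 = (0.65 + 0.45) / 0.4100 = 1.10 / 0.4100 ≈ 2.683.

m_1 = 2.683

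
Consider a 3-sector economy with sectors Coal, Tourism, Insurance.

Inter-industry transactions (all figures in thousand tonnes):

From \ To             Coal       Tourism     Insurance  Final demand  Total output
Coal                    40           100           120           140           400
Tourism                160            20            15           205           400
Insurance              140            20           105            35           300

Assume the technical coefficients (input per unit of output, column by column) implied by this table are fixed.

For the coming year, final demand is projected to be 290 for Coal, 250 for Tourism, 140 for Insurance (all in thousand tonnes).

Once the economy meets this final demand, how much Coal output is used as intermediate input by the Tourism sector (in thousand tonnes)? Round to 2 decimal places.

z_CT = 160.60

Technical coefficients a_ij = z_ij / X_j:
  a_CC = 40/400 = 0.10, a_TC = 160/400 = 0.40, a_IC = 140/400 = 0.35
  a_CT = 100/400 = 0.25, a_TT = 20/400 = 0.05, a_IT = 20/400 = 0.05
  a_CI = 120/300 = 0.40, a_TI = 15/300 = 0.05, a_II = 105/300 = 0.35
I − A =
  [   0.90    -0.25    -0.40]
  [  -0.40     0.95    -0.05]
  [  -0.35    -0.05     0.65]
Cofactors of I−A, C_ij = (−1)^(i+j)·(minor ij) (rows/columns in the sector order above):
  C_11 = (0.95)(0.65) − (-0.05)(-0.05) = 0.6150
  C_12 = −[(-0.40)(0.65) − (-0.05)(-0.35)] = 0.2775
  C_13 = (-0.40)(-0.05) − (0.95)(-0.35) = 0.3525
  C_21 = −[(-0.25)(0.65) − (-0.40)(-0.05)] = 0.1825
  C_22 = (0.90)(0.65) − (-0.40)(-0.35) = 0.4450
  C_23 = −[(0.90)(-0.05) − (-0.25)(-0.35)] = 0.1325
  C_31 = (-0.25)(-0.05) − (-0.40)(0.95) = 0.3925
  C_32 = −[(0.90)(-0.05) − (-0.40)(-0.40)] = 0.2050
  C_33 = (0.90)(0.95) − (-0.25)(-0.40) = 0.7550
det(I−A) = Σ_j (I−A)_1j·C_1j = (0.90)(0.6150) + (-0.25)(0.2775) + (-0.40)(0.3525) = 0.343125
adj(I−A) = Cᵀ =
  [ 0.6150   0.1825   0.3925]
  [ 0.2775   0.4450   0.2050]
  [ 0.3525   0.1325   0.7550]
(I − A)⁻¹ = adj(I−A) / det(I−A) ≈
  [   1.7923     0.5319     1.1439]
  [   0.8087     1.2969     0.5974]
  [   1.0273     0.3862     2.2004]
First solve x = (I − A)⁻¹ d = adj(I−A)·d / det(I−A); in particular x_T = (0.2775·290 + 0.4450·250 + 0.2050·140) / 0.343125 = 220.425 / 0.343125 ≈ 642.4044.
Intermediate flow from C to T: z_CT = a_CT · x_T = 0.25 × 220.425 / 0.343125 = 55.10625 / 0.343125 ≈ 160.60.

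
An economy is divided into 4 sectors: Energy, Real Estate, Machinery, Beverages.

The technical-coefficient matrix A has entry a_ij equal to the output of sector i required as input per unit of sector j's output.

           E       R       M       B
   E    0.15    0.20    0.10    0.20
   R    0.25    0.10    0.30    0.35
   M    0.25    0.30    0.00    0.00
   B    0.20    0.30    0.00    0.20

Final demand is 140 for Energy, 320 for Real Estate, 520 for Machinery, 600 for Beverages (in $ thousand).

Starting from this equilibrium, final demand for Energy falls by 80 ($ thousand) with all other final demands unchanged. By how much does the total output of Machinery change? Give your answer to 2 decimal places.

I − A =
  [   0.85    -0.20    -0.10    -0.20]
  [  -0.25     0.90    -0.30    -0.35]
  [  -0.25    -0.30     1.00     0.00]
  [  -0.20    -0.30     0.00     0.80]
Compute the cofactors C_ij = (−1)^(i+j)·(3×3 minor ij) of I−A; the adjugate is their transpose:
adj(I−A) = Cᵀ =
  [ 0.54300   0.24400   0.12750   0.24250]
  [ 0.33000   0.62000   0.21900   0.35375]
  [ 0.23475   0.24700   0.41775   0.16675]
  [ 0.25950   0.29350   0.11400   0.59350]
det(I−A) = Σ_j (I−A)_1j·C_1j = (0.85)(0.54300) + (-0.20)(0.33000) + (-0.10)(0.23475) + (-0.20)(0.25950) = 0.320175
(I − A)⁻¹ = adj(I−A) / det(I−A) ≈
  [   1.6959     0.7621     0.3982     0.7574]
  [   1.0307     1.9364     0.6840     1.1049]
  [   0.7332     0.7715     1.3048     0.5208]
  [   0.8105     0.9167     0.3561     1.8537]
Δx = (I − A)⁻¹ Δd with Δd having -80 in the Energy component and 0 elsewhere.
So Δx_M = L_ME · (-80), where L_ME = adj(I−A)_ME / det(I−A) = 0.23475 / 0.320175.
Δx_M = 0.23475 × (-80) / 0.320175 = -18.78 / 0.320175 ≈ -58.66.

Δx_M = -58.66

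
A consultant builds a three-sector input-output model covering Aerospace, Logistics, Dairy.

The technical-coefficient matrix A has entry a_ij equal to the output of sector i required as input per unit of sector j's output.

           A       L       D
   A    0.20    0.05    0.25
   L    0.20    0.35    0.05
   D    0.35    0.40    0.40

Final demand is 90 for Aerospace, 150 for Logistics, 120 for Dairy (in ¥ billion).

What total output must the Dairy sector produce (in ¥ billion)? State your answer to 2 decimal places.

x_D = 657.24

I − A =
  [   0.80    -0.05    -0.25]
  [  -0.20     0.65    -0.05]
  [  -0.35    -0.40     0.60]
Cofactors of I−A, C_ij = (−1)^(i+j)·(minor ij) (rows/columns in the sector order above):
  C_11 = (0.65)(0.60) − (-0.05)(-0.40) = 0.3700
  C_12 = −[(-0.20)(0.60) − (-0.05)(-0.35)] = 0.1375
  C_13 = (-0.20)(-0.40) − (0.65)(-0.35) = 0.3075
  C_21 = −[(-0.05)(0.60) − (-0.25)(-0.40)] = 0.1300
  C_22 = (0.80)(0.60) − (-0.25)(-0.35) = 0.3925
  C_23 = −[(0.80)(-0.40) − (-0.05)(-0.35)] = 0.3375
  C_31 = (-0.05)(-0.05) − (-0.25)(0.65) = 0.1650
  C_32 = −[(0.80)(-0.05) − (-0.25)(-0.20)] = 0.0900
  C_33 = (0.80)(0.65) − (-0.05)(-0.20) = 0.5100
det(I−A) = Σ_j (I−A)_1j·C_1j = (0.80)(0.3700) + (-0.05)(0.1375) + (-0.25)(0.3075) = 0.21225
adj(I−A) = Cᵀ =
  [ 0.3700   0.1300   0.1650]
  [ 0.1375   0.3925   0.0900]
  [ 0.3075   0.3375   0.5100]
(I − A)⁻¹ = adj(I−A) / det(I−A) ≈
  [   1.7432     0.6125     0.7774]
  [   0.6478     1.8492     0.4240]
  [   1.4488     1.5901     2.4028]
x = (I − A)⁻¹ d = adj(I−A)·d / det(I−A), with det(I−A) = 0.21225:
  x_A = (0.3700·90 + 0.1300·150 + 0.1650·120) / 0.21225 = 72.60 / 0.21225 ≈ 342.05
  x_L = (0.1375·90 + 0.3925·150 + 0.0900·120) / 0.21225 = 82.05 / 0.21225 ≈ 386.57
  x_D = (0.3075·90 + 0.3375·150 + 0.5100·120) / 0.21225 = 139.50 / 0.21225 ≈ 657.24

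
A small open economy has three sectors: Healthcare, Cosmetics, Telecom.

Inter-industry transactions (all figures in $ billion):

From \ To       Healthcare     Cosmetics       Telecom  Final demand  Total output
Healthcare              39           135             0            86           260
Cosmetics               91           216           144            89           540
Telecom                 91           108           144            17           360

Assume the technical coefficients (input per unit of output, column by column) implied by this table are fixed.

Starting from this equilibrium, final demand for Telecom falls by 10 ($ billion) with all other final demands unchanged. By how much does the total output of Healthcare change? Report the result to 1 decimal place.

Technical coefficients a_ij = z_ij / X_j:
  a_HH = 39/260 = 0.15, a_CH = 91/260 = 0.35, a_TH = 91/260 = 0.35
  a_HC = 135/540 = 0.25, a_CC = 216/540 = 0.40, a_TC = 108/540 = 0.20
  a_HT = 0/360 = 0.00, a_CT = 144/360 = 0.40, a_TT = 144/360 = 0.40
I − A =
  [   0.85    -0.25     0.00]
  [  -0.35     0.60    -0.40]
  [  -0.35    -0.20     0.60]
Cofactors of I−A, C_ij = (−1)^(i+j)·(minor ij) (rows/columns in the sector order above):
  C_11 = (0.60)(0.60) − (-0.40)(-0.20) = 0.2800
  C_12 = −[(-0.35)(0.60) − (-0.40)(-0.35)] = 0.3500
  C_13 = (-0.35)(-0.20) − (0.60)(-0.35) = 0.2800
  C_21 = −[(-0.25)(0.60) − (0.00)(-0.20)] = 0.1500
  C_22 = (0.85)(0.60) − (0.00)(-0.35) = 0.5100
  C_23 = −[(0.85)(-0.20) − (-0.25)(-0.35)] = 0.2575
  C_31 = (-0.25)(-0.40) − (0.00)(0.60) = 0.1000
  C_32 = −[(0.85)(-0.40) − (0.00)(-0.35)] = 0.3400
  C_33 = (0.85)(0.60) − (-0.25)(-0.35) = 0.4225
det(I−A) = Σ_j (I−A)_1j·C_1j = (0.85)(0.2800) + (-0.25)(0.3500) + (0.00)(0.2800) = 0.1505
adj(I−A) = Cᵀ =
  [ 0.2800   0.1500   0.1000]
  [ 0.3500   0.5100   0.3400]
  [ 0.2800   0.2575   0.4225]
(I − A)⁻¹ = adj(I−A) / det(I−A) ≈
  [   1.8605     0.9967     0.6645]
  [   2.3256     3.3887     2.2591]
  [   1.8605     1.7110     2.8073]
Δx = (I − A)⁻¹ Δd with Δd having -10 in the Telecom component and 0 elsewhere.
So Δx_H = L_HT · (-10), where L_HT = adj(I−A)_HT / det(I−A) = 0.1000 / 0.1505.
Δx_H = 0.1000 × (-10) / 0.1505 = -1.00 / 0.1505 ≈ -6.6.

Δx_H = -6.6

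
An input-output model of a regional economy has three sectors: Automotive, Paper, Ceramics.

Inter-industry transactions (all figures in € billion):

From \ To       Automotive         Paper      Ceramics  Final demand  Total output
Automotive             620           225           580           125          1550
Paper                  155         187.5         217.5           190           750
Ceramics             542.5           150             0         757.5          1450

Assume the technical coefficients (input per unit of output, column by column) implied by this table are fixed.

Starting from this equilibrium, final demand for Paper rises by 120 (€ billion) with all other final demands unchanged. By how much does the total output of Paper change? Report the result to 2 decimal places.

Δx_P = 202.01

Technical coefficients a_ij = z_ij / X_j:
  a_AA = 620/1550 = 0.40, a_PA = 155/1550 = 0.10, a_CA = 542.5/1550 = 0.35
  a_AP = 225/750 = 0.30, a_PP = 187.5/750 = 0.25, a_CP = 150/750 = 0.20
  a_AC = 580/1450 = 0.40, a_PC = 217.5/1450 = 0.15, a_CC = 0/1450 = 0.00
I − A =
  [   0.60    -0.30    -0.40]
  [  -0.10     0.75    -0.15]
  [  -0.35    -0.20     1.00]
Cofactors of I−A, C_ij = (−1)^(i+j)·(minor ij) (rows/columns in the sector order above):
  C_11 = (0.75)(1.00) − (-0.15)(-0.20) = 0.7200
  C_12 = −[(-0.10)(1.00) − (-0.15)(-0.35)] = 0.1525
  C_13 = (-0.10)(-0.20) − (0.75)(-0.35) = 0.2825
  C_21 = −[(-0.30)(1.00) − (-0.40)(-0.20)] = 0.3800
  C_22 = (0.60)(1.00) − (-0.40)(-0.35) = 0.4600
  C_23 = −[(0.60)(-0.20) − (-0.30)(-0.35)] = 0.2250
  C_31 = (-0.30)(-0.15) − (-0.40)(0.75) = 0.3450
  C_32 = −[(0.60)(-0.15) − (-0.40)(-0.10)] = 0.1300
  C_33 = (0.60)(0.75) − (-0.30)(-0.10) = 0.4200
det(I−A) = Σ_j (I−A)_1j·C_1j = (0.60)(0.7200) + (-0.30)(0.1525) + (-0.40)(0.2825) = 0.27325
adj(I−A) = Cᵀ =
  [ 0.7200   0.3800   0.3450]
  [ 0.1525   0.4600   0.1300]
  [ 0.2825   0.2250   0.4200]
(I − A)⁻¹ = adj(I−A) / det(I−A) ≈
  [   2.6349     1.3907     1.2626]
  [   0.5581     1.6834     0.4758]
  [   1.0339     0.8234     1.5371]
Δx = (I − A)⁻¹ Δd with Δd having +120 in the Paper component and 0 elsewhere.
So Δx_P = L_PP · (+120), where L_PP = adj(I−A)_PP / det(I−A) = 0.4600 / 0.27325.
Δx_P = 0.4600 × (+120) / 0.27325 = 55.20 / 0.27325 ≈ 202.01.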